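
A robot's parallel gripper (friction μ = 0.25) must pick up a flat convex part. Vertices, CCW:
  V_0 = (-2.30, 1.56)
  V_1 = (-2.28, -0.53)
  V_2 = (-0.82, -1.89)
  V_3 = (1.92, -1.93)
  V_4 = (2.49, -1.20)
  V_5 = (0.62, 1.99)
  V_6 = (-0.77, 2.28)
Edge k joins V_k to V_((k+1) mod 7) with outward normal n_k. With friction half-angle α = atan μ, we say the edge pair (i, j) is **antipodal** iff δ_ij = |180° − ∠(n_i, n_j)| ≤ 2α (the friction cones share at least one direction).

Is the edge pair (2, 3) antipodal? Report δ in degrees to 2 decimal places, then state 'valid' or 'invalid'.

α = atan 0.25 = 14.04°;  2α = 28.07°
edge 2: e_2 = (+2.74, -0.04);  n_2 = (-0.0146, -0.9999)
edge 3: e_3 = (+0.57, +0.73);  n_3 = (+0.7882, -0.6154)
∠(n_2, n_3) = 52.85°
δ = |180° − 52.85°| = 127.15°
127.15° > 2α = 28.07°  →  invalid

δ = 127.15°, invalid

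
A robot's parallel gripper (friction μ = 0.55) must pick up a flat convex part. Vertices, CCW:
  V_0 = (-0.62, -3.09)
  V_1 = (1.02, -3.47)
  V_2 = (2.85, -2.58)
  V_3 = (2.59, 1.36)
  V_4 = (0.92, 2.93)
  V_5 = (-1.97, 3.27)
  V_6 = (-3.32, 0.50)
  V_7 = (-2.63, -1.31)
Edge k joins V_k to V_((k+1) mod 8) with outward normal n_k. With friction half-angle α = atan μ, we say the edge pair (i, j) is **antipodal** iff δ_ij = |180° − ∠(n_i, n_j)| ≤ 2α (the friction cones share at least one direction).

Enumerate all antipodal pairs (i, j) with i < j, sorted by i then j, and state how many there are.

count = 10; pairs: (0,3), (0,4), (1,4), (1,5), (2,5), (2,6), (2,7), (3,6), (3,7), (4,7)

α = atan 0.55 = 28.81°;  2α = 57.62°
n_0 = (-0.2257, -0.9742)
n_1 = (+0.4374, -0.8993)
n_2 = (+0.9978, +0.0658)
n_3 = (+0.6850, +0.7286)
n_4 = (+0.1168, +0.9932)
n_5 = (-0.8989, +0.4381)
n_6 = (-0.9344, -0.3562)
n_7 = (-0.6630, -0.7486)
  (0,1): δ = 141.02°  ·
  (0,2): δ = 73.18°  ·
  (0,3): δ = 30.19°  ✓
  (0,4): δ = 6.34°  ✓
  (0,5): δ = 77.06°  ·
  (0,6): δ = 123.91°  ·
  (0,7): δ = 151.52°  ·
  (1,2): δ = 112.16°  ·
  (1,3): δ = 69.17°  ·
  (1,4): δ = 32.65°  ✓
  (1,5): δ = 38.08°  ✓
  (1,6): δ = 84.93°  ·
  (1,7): δ = 112.54°  ·
  (2,3): δ = 137.01°  ·
  (2,4): δ = 100.49°  ·
  (2,5): δ = 29.76°  ✓
  (2,6): δ = 17.09°  ✓
  (2,7): δ = 44.70°  ✓
  (3,4): δ = 143.48°  ·
  (3,5): δ = 72.75°  ·
  (3,6): δ = 25.90°  ✓
  (3,7): δ = 1.70°  ✓
  (4,5): δ = 109.27°  ·
  (4,6): δ = 62.42°  ·
  (4,7): δ = 34.82°  ✓
  (5,6): δ = 133.15°  ·
  (5,7): δ = 105.54°  ·
  (6,7): δ = 152.39°  ·
antipodal pairs: 10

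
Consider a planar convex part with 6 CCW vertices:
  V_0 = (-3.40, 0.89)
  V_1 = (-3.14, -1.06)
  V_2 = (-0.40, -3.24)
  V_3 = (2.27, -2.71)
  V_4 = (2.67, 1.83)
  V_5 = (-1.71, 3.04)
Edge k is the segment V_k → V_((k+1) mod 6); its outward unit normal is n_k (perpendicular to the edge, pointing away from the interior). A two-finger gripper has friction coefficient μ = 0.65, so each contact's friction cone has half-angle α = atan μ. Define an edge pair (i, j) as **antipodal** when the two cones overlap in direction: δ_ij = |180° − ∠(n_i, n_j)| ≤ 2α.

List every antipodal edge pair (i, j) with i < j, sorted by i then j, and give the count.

α = atan 0.65 = 33.02°;  2α = 66.05°
n_0 = (-0.9912, -0.1322)
n_1 = (-0.6226, -0.7825)
n_2 = (+0.1947, -0.9809)
n_3 = (+0.9961, -0.0878)
n_4 = (+0.2663, +0.9639)
n_5 = (-0.7862, +0.6180)
  (0,1): δ = 136.10°  ·
  (0,2): δ = 86.37°  ·
  (0,3): δ = 12.63°  ✓
  (0,4): δ = 66.96°  ·
  (0,5): δ = 134.24°  ·
  (1,2): δ = 130.27°  ·
  (1,3): δ = 56.53°  ✓
  (1,4): δ = 23.06°  ✓
  (1,5): δ = 90.34°  ·
  (2,3): δ = 106.26°  ·
  (2,4): δ = 26.67°  ✓
  (2,5): δ = 40.60°  ✓
  (3,4): δ = 100.41°  ·
  (3,5): δ = 33.13°  ✓
  (4,5): δ = 112.73°  ·
antipodal pairs: 6

count = 6; pairs: (0,3), (1,3), (1,4), (2,4), (2,5), (3,5)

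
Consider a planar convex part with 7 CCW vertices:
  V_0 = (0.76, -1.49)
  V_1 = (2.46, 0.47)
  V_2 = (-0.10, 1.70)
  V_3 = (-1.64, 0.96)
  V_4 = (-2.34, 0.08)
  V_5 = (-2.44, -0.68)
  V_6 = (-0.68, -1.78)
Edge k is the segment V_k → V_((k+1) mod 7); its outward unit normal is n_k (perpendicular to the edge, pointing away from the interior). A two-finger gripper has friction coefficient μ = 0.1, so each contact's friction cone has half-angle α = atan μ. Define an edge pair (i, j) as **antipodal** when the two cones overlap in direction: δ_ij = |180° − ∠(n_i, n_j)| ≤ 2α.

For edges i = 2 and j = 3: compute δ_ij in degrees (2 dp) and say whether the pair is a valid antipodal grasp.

δ = 154.17°, invalid

α = atan 0.1 = 5.71°;  2α = 11.42°
edge 2: e_2 = (-1.54, -0.74);  n_2 = (-0.4331, +0.9013)
edge 3: e_3 = (-0.70, -0.88);  n_3 = (-0.7826, +0.6225)
∠(n_2, n_3) = 25.83°
δ = |180° − 25.83°| = 154.17°
154.17° > 2α = 11.42°  →  invalid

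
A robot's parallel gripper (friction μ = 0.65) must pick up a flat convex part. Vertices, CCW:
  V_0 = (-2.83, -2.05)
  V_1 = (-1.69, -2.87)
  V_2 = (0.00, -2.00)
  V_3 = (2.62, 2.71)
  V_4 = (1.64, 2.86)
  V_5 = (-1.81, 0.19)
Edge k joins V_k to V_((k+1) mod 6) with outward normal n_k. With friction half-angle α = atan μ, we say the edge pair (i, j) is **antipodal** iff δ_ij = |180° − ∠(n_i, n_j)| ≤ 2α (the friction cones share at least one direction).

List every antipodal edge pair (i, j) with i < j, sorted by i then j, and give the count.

count = 6; pairs: (0,3), (1,3), (1,4), (1,5), (2,4), (2,5)

α = atan 0.65 = 33.02°;  2α = 66.05°
n_0 = (-0.5839, -0.8118)
n_1 = (+0.4577, -0.8891)
n_2 = (+0.8739, -0.4861)
n_3 = (+0.1513, +0.9885)
n_4 = (-0.6120, +0.7908)
n_5 = (-0.9101, +0.4144)
  (0,1): δ = 117.03°  ·
  (0,2): δ = 83.36°  ·
  (0,3): δ = 27.03°  ✓
  (0,4): δ = 73.46°  ·
  (0,5): δ = 101.24°  ·
  (1,2): δ = 146.32°  ·
  (1,3): δ = 35.94°  ✓
  (1,4): δ = 10.50°  ✓
  (1,5): δ = 38.28°  ✓
  (2,3): δ = 69.62°  ·
  (2,4): δ = 23.18°  ✓
  (2,5): δ = 4.60°  ✓
  (3,4): δ = 133.56°  ·
  (3,5): δ = 105.78°  ·
  (4,5): δ = 152.22°  ·
antipodal pairs: 6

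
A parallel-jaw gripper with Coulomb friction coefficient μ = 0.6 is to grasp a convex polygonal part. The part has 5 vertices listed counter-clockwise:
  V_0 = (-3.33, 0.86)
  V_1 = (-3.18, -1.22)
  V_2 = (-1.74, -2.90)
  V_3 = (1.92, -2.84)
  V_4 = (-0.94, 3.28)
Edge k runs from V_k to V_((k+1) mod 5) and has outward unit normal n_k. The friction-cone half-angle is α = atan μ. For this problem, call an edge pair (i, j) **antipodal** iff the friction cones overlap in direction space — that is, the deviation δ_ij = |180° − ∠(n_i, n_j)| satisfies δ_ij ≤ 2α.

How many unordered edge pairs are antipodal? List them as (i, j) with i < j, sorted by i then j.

count = 3; pairs: (0,3), (1,3), (2,4)

α = atan 0.6 = 30.96°;  2α = 61.93°
n_0 = (-0.9974, -0.0719)
n_1 = (-0.7593, -0.6508)
n_2 = (+0.0164, -0.9999)
n_3 = (+0.9060, +0.4234)
n_4 = (-0.7115, +0.7027)
  (0,1): δ = 143.52°  ·
  (0,2): δ = 93.19°  ·
  (0,3): δ = 20.92°  ✓
  (0,4): δ = 131.23°  ·
  (1,2): δ = 129.66°  ·
  (1,3): δ = 15.55°  ✓
  (1,4): δ = 94.76°  ·
  (2,3): δ = 65.89°  ·
  (2,4): δ = 44.42°  ✓
  (3,4): δ = 69.69°  ·
antipodal pairs: 3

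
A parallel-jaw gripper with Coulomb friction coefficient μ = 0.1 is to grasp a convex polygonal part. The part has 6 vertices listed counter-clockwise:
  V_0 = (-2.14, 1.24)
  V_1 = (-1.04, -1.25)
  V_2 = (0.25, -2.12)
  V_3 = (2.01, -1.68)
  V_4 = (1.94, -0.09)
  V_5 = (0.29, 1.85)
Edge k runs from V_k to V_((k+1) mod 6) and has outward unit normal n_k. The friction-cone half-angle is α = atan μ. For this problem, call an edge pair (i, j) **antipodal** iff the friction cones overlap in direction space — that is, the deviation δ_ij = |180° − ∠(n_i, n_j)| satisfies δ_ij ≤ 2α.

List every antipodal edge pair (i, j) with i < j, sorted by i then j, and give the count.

α = atan 0.1 = 5.71°;  2α = 11.42°
n_0 = (-0.9147, -0.4041)
n_1 = (-0.5591, -0.8291)
n_2 = (+0.2425, -0.9701)
n_3 = (+0.9990, +0.0440)
n_4 = (+0.7617, +0.6479)
n_5 = (-0.2435, +0.9699)
  (0,1): δ = 147.83°  ·
  (0,2): δ = 99.80°  ·
  (0,3): δ = 21.31°  ·
  (0,4): δ = 16.55°  ·
  (0,5): δ = 80.26°  ·
  (1,2): δ = 131.97°  ·
  (1,3): δ = 53.48°  ·
  (1,4): δ = 15.62°  ·
  (1,5): δ = 48.09°  ·
  (2,3): δ = 101.52°  ·
  (2,4): δ = 63.65°  ·
  (2,5): δ = 0.06°  ✓
  (3,4): δ = 142.14°  ·
  (3,5): δ = 78.43°  ·
  (4,5): δ = 116.29°  ·
antipodal pairs: 1

count = 1; pairs: (2,5)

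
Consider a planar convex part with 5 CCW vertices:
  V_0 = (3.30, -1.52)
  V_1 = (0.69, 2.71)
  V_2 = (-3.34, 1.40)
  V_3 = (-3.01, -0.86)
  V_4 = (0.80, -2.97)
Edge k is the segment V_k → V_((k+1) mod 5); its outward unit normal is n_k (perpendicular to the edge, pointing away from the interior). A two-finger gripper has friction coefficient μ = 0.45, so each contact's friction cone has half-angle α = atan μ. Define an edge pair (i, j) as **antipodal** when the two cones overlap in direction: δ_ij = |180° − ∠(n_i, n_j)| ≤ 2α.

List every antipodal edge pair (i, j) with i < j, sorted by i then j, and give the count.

α = atan 0.45 = 24.23°;  2α = 48.46°
n_0 = (+0.8510, +0.5251)
n_1 = (-0.3091, +0.9510)
n_2 = (-0.9895, -0.1445)
n_3 = (-0.4845, -0.8748)
n_4 = (+0.5017, -0.8650)
  (0,1): δ = 103.67°  ·
  (0,2): δ = 23.37°  ✓
  (0,3): δ = 29.35°  ✓
  (0,4): δ = 88.44°  ·
  (1,2): δ = 99.70°  ·
  (1,3): δ = 46.99°  ✓
  (1,4): δ = 12.11°  ✓
  (2,3): δ = 127.29°  ·
  (2,4): δ = 68.19°  ·
  (3,4): δ = 120.91°  ·
antipodal pairs: 4

count = 4; pairs: (0,2), (0,3), (1,3), (1,4)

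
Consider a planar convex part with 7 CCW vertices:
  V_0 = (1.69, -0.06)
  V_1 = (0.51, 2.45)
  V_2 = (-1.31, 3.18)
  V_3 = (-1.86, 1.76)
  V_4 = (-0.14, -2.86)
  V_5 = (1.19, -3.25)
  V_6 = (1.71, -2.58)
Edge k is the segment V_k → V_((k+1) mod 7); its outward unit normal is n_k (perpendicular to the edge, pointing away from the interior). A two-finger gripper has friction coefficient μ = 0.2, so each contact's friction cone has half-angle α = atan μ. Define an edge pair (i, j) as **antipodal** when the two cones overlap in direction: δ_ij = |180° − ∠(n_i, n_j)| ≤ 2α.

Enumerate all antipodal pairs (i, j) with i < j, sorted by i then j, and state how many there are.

α = atan 0.2 = 11.31°;  2α = 22.62°
n_0 = (+0.9050, +0.4254)
n_1 = (+0.3723, +0.9281)
n_2 = (-0.9325, +0.3612)
n_3 = (-0.9372, -0.3489)
n_4 = (-0.2814, -0.9596)
n_5 = (+0.7900, -0.6131)
n_6 = (+1.0000, +0.0079)
  (0,1): δ = 137.03°  ·
  (0,2): δ = 46.35°  ·
  (0,3): δ = 4.76°  ✓
  (0,4): δ = 48.48°  ·
  (0,5): δ = 117.01°  ·
  (0,6): δ = 155.28°  ·
  (1,2): δ = 89.32°  ·
  (1,3): δ = 47.72°  ·
  (1,4): δ = 5.51°  ✓
  (1,5): δ = 74.04°  ·
  (1,6): δ = 112.31°  ·
  (2,3): δ = 138.41°  ·
  (2,4): δ = 85.17°  ·
  (2,5): δ = 16.64°  ✓
  (2,6): δ = 21.63°  ✓
  (3,4): δ = 126.76°  ·
  (3,5): δ = 58.24°  ·
  (3,6): δ = 19.97°  ✓
  (4,5): δ = 111.47°  ·
  (4,6): δ = 73.20°  ·
  (5,6): δ = 141.73°  ·
antipodal pairs: 5

count = 5; pairs: (0,3), (1,4), (2,5), (2,6), (3,6)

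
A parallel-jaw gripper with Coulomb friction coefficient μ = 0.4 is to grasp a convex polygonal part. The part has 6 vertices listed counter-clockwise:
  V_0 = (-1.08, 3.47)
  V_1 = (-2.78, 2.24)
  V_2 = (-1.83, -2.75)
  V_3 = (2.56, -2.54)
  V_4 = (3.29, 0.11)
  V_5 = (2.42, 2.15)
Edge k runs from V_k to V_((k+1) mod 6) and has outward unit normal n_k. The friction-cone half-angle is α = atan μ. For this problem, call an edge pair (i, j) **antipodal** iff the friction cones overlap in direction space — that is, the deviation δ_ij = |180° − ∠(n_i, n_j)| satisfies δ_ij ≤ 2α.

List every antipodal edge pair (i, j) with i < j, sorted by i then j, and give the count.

α = atan 0.4 = 21.80°;  2α = 43.60°
n_0 = (-0.5862, +0.8102)
n_1 = (-0.9824, -0.1870)
n_2 = (+0.0478, -0.9989)
n_3 = (+0.9641, -0.2656)
n_4 = (+0.9198, +0.3923)
n_5 = (+0.3529, +0.9357)
  (0,1): δ = 115.11°  ·
  (0,2): δ = 33.15°  ✓
  (0,3): δ = 38.71°  ✓
  (0,4): δ = 77.21°  ·
  (0,5): δ = 123.45°  ·
  (1,2): δ = 98.04°  ·
  (1,3): δ = 26.18°  ✓
  (1,4): δ = 12.32°  ✓
  (1,5): δ = 58.56°  ·
  (2,3): δ = 108.14°  ·
  (2,4): δ = 69.64°  ·
  (2,5): δ = 23.40°  ✓
  (3,4): δ = 141.50°  ·
  (3,5): δ = 95.26°  ·
  (4,5): δ = 133.76°  ·
antipodal pairs: 5

count = 5; pairs: (0,2), (0,3), (1,3), (1,4), (2,5)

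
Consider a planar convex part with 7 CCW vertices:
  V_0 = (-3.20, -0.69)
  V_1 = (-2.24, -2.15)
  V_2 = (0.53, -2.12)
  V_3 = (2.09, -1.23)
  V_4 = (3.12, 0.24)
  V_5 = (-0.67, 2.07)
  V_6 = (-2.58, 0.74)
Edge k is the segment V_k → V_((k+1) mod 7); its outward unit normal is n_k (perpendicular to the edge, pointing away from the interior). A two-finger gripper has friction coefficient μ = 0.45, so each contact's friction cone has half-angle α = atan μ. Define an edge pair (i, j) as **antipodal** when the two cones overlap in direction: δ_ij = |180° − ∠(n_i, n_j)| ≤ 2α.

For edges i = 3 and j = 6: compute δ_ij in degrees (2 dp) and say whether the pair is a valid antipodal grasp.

δ = 11.58°, valid

α = atan 0.45 = 24.23°;  2α = 48.46°
edge 3: e_3 = (+1.03, +1.47);  n_3 = (+0.8190, -0.5738)
edge 6: e_6 = (-0.62, -1.43);  n_6 = (-0.9175, +0.3978)
∠(n_3, n_6) = 168.42°
δ = |180° − 168.42°| = 11.58°
11.58° ≤ 2α = 48.46°  →  valid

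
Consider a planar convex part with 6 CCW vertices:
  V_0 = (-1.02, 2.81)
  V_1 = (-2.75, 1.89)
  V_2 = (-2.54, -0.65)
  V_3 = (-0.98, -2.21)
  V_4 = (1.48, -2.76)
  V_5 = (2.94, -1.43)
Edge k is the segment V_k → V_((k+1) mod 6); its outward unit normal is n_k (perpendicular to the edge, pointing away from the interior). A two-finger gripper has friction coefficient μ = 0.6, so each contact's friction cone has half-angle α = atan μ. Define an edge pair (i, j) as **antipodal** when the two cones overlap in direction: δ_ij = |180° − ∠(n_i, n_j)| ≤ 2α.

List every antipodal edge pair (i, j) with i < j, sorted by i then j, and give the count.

α = atan 0.6 = 30.96°;  2α = 61.93°
n_0 = (-0.4695, +0.8829)
n_1 = (-0.9966, -0.0824)
n_2 = (-0.7071, -0.7071)
n_3 = (-0.2182, -0.9759)
n_4 = (+0.6734, -0.7393)
n_5 = (+0.7308, +0.6826)
  (0,1): δ = 113.28°  ·
  (0,2): δ = 73.00°  ·
  (0,3): δ = 40.61°  ✓
  (0,4): δ = 14.33°  ✓
  (0,5): δ = 105.04°  ·
  (1,2): δ = 139.73°  ·
  (1,3): δ = 107.33°  ·
  (1,4): δ = 52.39°  ✓
  (1,5): δ = 38.32°  ✓
  (2,3): δ = 147.60°  ·
  (2,4): δ = 92.67°  ·
  (2,5): δ = 1.96°  ✓
  (3,4): δ = 125.06°  ·
  (3,5): δ = 34.35°  ✓
  (4,5): δ = 89.29°  ·
antipodal pairs: 6

count = 6; pairs: (0,3), (0,4), (1,4), (1,5), (2,5), (3,5)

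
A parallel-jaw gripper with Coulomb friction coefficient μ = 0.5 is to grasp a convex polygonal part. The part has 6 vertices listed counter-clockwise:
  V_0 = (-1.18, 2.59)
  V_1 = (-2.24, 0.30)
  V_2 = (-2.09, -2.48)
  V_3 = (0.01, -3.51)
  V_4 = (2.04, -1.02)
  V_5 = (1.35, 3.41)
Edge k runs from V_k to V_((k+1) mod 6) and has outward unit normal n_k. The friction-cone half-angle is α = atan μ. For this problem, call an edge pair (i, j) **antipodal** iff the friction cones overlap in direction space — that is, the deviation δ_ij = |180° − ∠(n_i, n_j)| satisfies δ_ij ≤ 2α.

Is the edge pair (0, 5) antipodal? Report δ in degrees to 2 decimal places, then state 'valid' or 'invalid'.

δ = 132.80°, invalid

α = atan 0.5 = 26.57°;  2α = 53.13°
edge 0: e_0 = (-1.06, -2.29);  n_0 = (-0.9075, +0.4201)
edge 5: e_5 = (-2.53, -0.82);  n_5 = (-0.3083, +0.9513)
∠(n_0, n_5) = 47.20°
δ = |180° − 47.20°| = 132.80°
132.80° > 2α = 53.13°  →  invalid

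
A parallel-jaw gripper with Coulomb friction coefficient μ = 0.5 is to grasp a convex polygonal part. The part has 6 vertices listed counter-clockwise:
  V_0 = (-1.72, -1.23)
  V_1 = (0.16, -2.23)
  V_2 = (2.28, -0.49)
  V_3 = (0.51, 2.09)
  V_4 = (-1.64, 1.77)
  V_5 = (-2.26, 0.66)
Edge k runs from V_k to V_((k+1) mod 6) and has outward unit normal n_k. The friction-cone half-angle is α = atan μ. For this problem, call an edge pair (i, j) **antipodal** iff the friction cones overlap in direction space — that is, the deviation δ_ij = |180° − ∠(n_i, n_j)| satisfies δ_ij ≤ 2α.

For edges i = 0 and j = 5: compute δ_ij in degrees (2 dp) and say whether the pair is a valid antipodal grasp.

α = atan 0.5 = 26.57°;  2α = 53.13°
edge 0: e_0 = (+1.88, -1.00);  n_0 = (-0.4696, -0.8829)
edge 5: e_5 = (+0.54, -1.89);  n_5 = (-0.9615, -0.2747)
∠(n_0, n_5) = 46.05°
δ = |180° − 46.05°| = 133.95°
133.95° > 2α = 53.13°  →  invalid

δ = 133.95°, invalid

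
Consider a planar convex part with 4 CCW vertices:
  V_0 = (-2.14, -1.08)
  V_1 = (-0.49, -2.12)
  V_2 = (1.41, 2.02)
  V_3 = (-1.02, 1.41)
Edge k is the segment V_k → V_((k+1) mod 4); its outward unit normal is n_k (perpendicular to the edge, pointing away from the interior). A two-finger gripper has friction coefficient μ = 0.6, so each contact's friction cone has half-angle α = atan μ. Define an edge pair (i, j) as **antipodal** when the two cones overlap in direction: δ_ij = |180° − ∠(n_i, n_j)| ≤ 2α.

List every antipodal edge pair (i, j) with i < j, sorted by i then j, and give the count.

α = atan 0.6 = 30.96°;  2α = 61.93°
n_0 = (-0.5332, -0.8460)
n_1 = (+0.9089, -0.4171)
n_2 = (-0.2435, +0.9699)
n_3 = (-0.9120, +0.4102)
  (0,1): δ = 82.43°  ·
  (0,2): δ = 46.32°  ✓
  (0,3): δ = 98.01°  ·
  (1,2): δ = 51.26°  ✓
  (1,3): δ = 0.43°  ✓
  (2,3): δ = 128.31°  ·
antipodal pairs: 3

count = 3; pairs: (0,2), (1,2), (1,3)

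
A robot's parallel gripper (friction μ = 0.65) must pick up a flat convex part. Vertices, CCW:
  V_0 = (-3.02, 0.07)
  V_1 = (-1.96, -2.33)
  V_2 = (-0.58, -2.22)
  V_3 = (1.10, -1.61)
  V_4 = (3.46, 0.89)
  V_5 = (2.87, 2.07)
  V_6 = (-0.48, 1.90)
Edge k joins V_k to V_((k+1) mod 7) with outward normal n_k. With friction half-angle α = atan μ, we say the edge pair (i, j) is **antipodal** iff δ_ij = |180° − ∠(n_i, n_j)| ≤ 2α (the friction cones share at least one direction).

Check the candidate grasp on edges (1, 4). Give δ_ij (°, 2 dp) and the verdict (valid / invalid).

δ = 67.99°, invalid

α = atan 0.65 = 33.02°;  2α = 66.05°
edge 1: e_1 = (+1.38, +0.11);  n_1 = (+0.0795, -0.9968)
edge 4: e_4 = (-0.59, +1.18);  n_4 = (+0.8944, +0.4472)
∠(n_1, n_4) = 112.01°
δ = |180° − 112.01°| = 67.99°
67.99° > 2α = 66.05°  →  invalid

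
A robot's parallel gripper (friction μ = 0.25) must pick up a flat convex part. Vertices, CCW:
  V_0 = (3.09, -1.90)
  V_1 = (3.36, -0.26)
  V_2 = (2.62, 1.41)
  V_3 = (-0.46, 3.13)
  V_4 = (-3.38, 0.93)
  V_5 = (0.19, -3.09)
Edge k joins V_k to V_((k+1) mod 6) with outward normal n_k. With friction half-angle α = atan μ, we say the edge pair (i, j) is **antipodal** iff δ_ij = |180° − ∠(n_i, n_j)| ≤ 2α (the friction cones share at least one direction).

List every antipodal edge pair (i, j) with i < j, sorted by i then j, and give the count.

α = atan 0.25 = 14.04°;  2α = 28.07°
n_0 = (+0.9867, -0.1624)
n_1 = (+0.9143, +0.4051)
n_2 = (+0.4876, +0.8731)
n_3 = (-0.6017, +0.7987)
n_4 = (-0.7477, -0.6640)
n_5 = (+0.3796, -0.9251)
  (0,1): δ = 146.75°  ·
  (0,2): δ = 109.83°  ·
  (0,3): δ = 43.66°  ·
  (0,4): δ = 50.96°  ·
  (0,5): δ = 121.66°  ·
  (1,2): δ = 143.08°  ·
  (1,3): δ = 76.90°  ·
  (1,4): δ = 17.71°  ✓
  (1,5): δ = 88.41°  ·
  (2,3): δ = 113.82°  ·
  (2,4): δ = 19.21°  ✓
  (2,5): δ = 51.49°  ·
  (3,4): δ = 85.39°  ·
  (3,5): δ = 14.68°  ✓
  (4,5): δ = 109.30°  ·
antipodal pairs: 3

count = 3; pairs: (1,4), (2,4), (3,5)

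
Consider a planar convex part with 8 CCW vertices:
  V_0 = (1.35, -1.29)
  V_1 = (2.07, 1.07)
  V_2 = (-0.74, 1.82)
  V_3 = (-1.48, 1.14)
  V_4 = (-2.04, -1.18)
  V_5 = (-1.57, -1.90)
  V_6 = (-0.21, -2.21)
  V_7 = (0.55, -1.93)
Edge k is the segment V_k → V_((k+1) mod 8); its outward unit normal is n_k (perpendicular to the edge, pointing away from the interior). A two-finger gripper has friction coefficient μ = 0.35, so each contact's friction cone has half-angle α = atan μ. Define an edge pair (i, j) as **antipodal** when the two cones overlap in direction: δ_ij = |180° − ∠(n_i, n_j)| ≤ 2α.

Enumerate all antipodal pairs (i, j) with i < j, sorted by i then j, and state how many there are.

count = 7; pairs: (0,2), (0,3), (1,5), (1,6), (2,6), (2,7), (3,7)

α = atan 0.35 = 19.29°;  2α = 38.58°
n_0 = (+0.9565, -0.2918)
n_1 = (+0.2579, +0.9662)
n_2 = (-0.6766, +0.7363)
n_3 = (-0.9721, +0.2346)
n_4 = (-0.8374, -0.5466)
n_5 = (-0.2222, -0.9750)
n_6 = (+0.3457, -0.9383)
n_7 = (+0.6247, -0.7809)
  (0,1): δ = 87.98°  ·
  (0,2): δ = 30.45°  ✓
  (0,3): δ = 3.40°  ✓
  (0,4): δ = 50.10°  ·
  (0,5): δ = 94.13°  ·
  (0,6): δ = 127.19°  ·
  (0,7): δ = 145.63°  ·
  (1,2): δ = 122.48°  ·
  (1,3): δ = 88.63°  ·
  (1,4): δ = 41.92°  ·
  (1,5): δ = 2.10°  ✓
  (1,6): δ = 35.17°  ✓
  (1,7): δ = 53.60°  ·
  (2,3): δ = 146.15°  ·
  (2,4): δ = 99.44°  ·
  (2,5): δ = 55.42°  ·
  (2,6): δ = 22.36°  ✓
  (2,7): δ = 3.92°  ✓
  (3,4): δ = 133.29°  ·
  (3,5): δ = 89.27°  ·
  (3,6): δ = 56.20°  ·
  (3,7): δ = 37.77°  ✓
  (4,5): δ = 135.98°  ·
  (4,6): δ = 102.91°  ·
  (4,7): δ = 84.48°  ·
  (5,6): δ = 146.93°  ·
  (5,7): δ = 128.50°  ·
  (6,7): δ = 161.57°  ·
antipodal pairs: 7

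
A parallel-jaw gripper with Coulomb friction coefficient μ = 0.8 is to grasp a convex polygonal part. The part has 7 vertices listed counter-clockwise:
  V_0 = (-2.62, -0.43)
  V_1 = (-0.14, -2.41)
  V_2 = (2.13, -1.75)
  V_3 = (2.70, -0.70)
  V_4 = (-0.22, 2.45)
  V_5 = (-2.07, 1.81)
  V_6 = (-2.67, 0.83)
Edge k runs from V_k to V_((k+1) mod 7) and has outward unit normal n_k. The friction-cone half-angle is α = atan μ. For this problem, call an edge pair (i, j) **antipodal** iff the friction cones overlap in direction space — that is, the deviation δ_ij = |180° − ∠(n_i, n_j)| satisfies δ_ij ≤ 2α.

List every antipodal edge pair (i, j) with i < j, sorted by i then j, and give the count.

count = 11; pairs: (0,3), (0,4), (1,3), (1,4), (1,5), (1,6), (2,4), (2,5), (2,6), (3,5), (3,6)

α = atan 0.8 = 38.66°;  2α = 77.32°
n_0 = (-0.6239, -0.7815)
n_1 = (+0.2792, -0.9602)
n_2 = (+0.8789, -0.4771)
n_3 = (+0.7334, +0.6798)
n_4 = (-0.3269, +0.9450)
n_5 = (-0.8529, +0.5222)
n_6 = (-0.9992, -0.0397)
  (0,1): δ = 125.18°  ·
  (0,2): δ = 79.89°  ·
  (0,3): δ = 8.57°  ✓
  (0,4): δ = 57.69°  ✓
  (0,5): δ = 97.13°  ·
  (0,6): δ = 130.88°  ·
  (1,2): δ = 134.71°  ·
  (1,3): δ = 63.38°  ✓
  (1,4): δ = 2.87°  ✓
  (1,5): δ = 42.31°  ✓
  (1,6): δ = 76.06°  ✓
  (2,3): δ = 108.67°  ·
  (2,4): δ = 42.42°  ✓
  (2,5): δ = 2.98°  ✓
  (2,6): δ = 30.77°  ✓
  (3,4): δ = 113.75°  ·
  (3,5): δ = 74.31°  ✓
  (3,6): δ = 40.56°  ✓
  (4,5): δ = 140.56°  ·
  (4,6): δ = 106.81°  ·
  (5,6): δ = 146.25°  ·
antipodal pairs: 11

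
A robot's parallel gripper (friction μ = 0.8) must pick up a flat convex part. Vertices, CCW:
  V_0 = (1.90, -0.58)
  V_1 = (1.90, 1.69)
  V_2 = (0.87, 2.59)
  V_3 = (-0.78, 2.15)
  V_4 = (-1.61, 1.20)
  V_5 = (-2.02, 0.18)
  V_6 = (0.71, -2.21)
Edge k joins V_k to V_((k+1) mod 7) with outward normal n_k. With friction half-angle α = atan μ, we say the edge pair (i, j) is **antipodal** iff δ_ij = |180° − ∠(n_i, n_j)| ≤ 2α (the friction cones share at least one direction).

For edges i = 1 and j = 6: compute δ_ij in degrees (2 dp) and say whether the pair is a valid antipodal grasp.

α = atan 0.8 = 38.66°;  2α = 77.32°
edge 1: e_1 = (-1.03, +0.90);  n_1 = (+0.6580, +0.7530)
edge 6: e_6 = (+1.19, +1.63);  n_6 = (+0.8077, -0.5896)
∠(n_1, n_6) = 84.99°
δ = |180° − 84.99°| = 95.01°
95.01° > 2α = 77.32°  →  invalid

δ = 95.01°, invalid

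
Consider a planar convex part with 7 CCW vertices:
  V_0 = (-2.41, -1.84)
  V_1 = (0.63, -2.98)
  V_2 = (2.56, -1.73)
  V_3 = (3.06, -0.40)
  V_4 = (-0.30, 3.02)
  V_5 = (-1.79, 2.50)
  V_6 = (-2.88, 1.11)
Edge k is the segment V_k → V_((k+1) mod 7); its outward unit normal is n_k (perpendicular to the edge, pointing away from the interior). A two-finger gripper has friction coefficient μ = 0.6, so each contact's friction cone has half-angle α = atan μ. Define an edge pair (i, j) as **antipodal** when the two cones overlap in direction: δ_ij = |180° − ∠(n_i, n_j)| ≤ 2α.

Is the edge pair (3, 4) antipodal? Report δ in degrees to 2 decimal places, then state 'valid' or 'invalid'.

δ = 115.25°, invalid

α = atan 0.6 = 30.96°;  2α = 61.93°
edge 3: e_3 = (-3.36, +3.42);  n_3 = (+0.7133, +0.7008)
edge 4: e_4 = (-1.49, -0.52);  n_4 = (-0.3295, +0.9442)
∠(n_3, n_4) = 64.75°
δ = |180° − 64.75°| = 115.25°
115.25° > 2α = 61.93°  →  invalid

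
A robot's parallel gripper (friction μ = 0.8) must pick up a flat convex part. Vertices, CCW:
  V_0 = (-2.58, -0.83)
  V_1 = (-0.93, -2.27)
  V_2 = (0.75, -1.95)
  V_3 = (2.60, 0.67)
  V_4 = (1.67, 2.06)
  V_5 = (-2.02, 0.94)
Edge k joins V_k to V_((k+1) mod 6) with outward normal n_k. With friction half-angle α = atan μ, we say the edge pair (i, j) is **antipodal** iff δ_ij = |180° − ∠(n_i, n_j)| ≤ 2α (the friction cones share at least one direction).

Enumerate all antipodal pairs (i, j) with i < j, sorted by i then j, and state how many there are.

α = atan 0.8 = 38.66°;  2α = 77.32°
n_0 = (-0.6575, -0.7534)
n_1 = (+0.1871, -0.9823)
n_2 = (+0.8169, -0.5768)
n_3 = (+0.8311, +0.5561)
n_4 = (-0.2904, +0.9569)
n_5 = (-0.9534, +0.3016)
  (0,1): δ = 128.10°  ·
  (0,2): δ = 84.11°  ·
  (0,3): δ = 15.10°  ✓
  (0,4): δ = 58.00°  ✓
  (0,5): δ = 113.56°  ·
  (1,2): δ = 136.01°  ·
  (1,3): δ = 67.00°  ✓
  (1,4): δ = 6.10°  ✓
  (1,5): δ = 61.66°  ✓
  (2,3): δ = 110.99°  ·
  (2,4): δ = 37.89°  ✓
  (2,5): δ = 17.67°  ✓
  (3,4): δ = 106.90°  ·
  (3,5): δ = 51.34°  ✓
  (4,5): δ = 124.44°  ·
antipodal pairs: 8

count = 8; pairs: (0,3), (0,4), (1,3), (1,4), (1,5), (2,4), (2,5), (3,5)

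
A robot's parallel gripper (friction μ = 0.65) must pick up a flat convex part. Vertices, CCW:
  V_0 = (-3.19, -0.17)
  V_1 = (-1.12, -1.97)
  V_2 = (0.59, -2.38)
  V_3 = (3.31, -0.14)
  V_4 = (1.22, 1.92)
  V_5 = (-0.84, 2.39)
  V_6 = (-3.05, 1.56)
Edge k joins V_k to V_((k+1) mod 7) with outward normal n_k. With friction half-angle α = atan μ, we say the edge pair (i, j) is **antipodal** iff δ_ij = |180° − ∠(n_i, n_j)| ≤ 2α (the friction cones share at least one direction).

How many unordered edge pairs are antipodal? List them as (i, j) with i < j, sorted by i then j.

count = 10; pairs: (0,3), (0,4), (0,5), (1,3), (1,4), (1,5), (2,4), (2,5), (2,6), (3,6)

α = atan 0.65 = 33.02°;  2α = 66.05°
n_0 = (-0.6562, -0.7546)
n_1 = (-0.2332, -0.9724)
n_2 = (+0.6357, -0.7719)
n_3 = (+0.7020, +0.7122)
n_4 = (+0.2224, +0.9749)
n_5 = (-0.3516, +0.9362)
n_6 = (-0.9967, +0.0807)
  (0,1): δ = 152.47°  ·
  (0,2): δ = 99.52°  ·
  (0,3): δ = 3.58°  ✓
  (0,4): δ = 28.16°  ✓
  (0,5): δ = 61.59°  ✓
  (0,6): δ = 126.38°  ·
  (1,2): δ = 127.04°  ·
  (1,3): δ = 31.10°  ✓
  (1,4): δ = 0.63°  ✓
  (1,5): δ = 34.07°  ✓
  (1,6): δ = 98.86°  ·
  (2,3): δ = 84.06°  ·
  (2,4): δ = 52.32°  ✓
  (2,5): δ = 18.89°  ✓
  (2,6): δ = 45.90°  ✓
  (3,4): δ = 148.27°  ·
  (3,5): δ = 114.83°  ·
  (3,6): δ = 50.04°  ✓
  (4,5): δ = 146.56°  ·
  (4,6): δ = 81.77°  ·
  (5,6): δ = 115.21°  ·
antipodal pairs: 10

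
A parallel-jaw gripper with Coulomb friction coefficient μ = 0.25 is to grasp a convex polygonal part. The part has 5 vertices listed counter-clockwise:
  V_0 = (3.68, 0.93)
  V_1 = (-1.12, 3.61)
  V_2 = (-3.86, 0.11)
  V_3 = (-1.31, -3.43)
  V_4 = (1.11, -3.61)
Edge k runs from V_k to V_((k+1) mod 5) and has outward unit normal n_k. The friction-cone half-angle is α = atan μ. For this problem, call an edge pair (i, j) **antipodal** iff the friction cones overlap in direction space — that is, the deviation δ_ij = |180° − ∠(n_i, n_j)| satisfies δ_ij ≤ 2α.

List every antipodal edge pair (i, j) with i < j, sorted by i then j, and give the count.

count = 3; pairs: (0,2), (0,3), (1,4)

α = atan 0.25 = 14.04°;  2α = 28.07°
n_0 = (+0.4875, +0.8731)
n_1 = (-0.7874, +0.6164)
n_2 = (-0.8114, -0.5845)
n_3 = (-0.0742, -0.9972)
n_4 = (+0.8702, -0.4926)
  (0,1): δ = 98.88°  ·
  (0,2): δ = 25.06°  ✓
  (0,3): δ = 24.92°  ✓
  (0,4): δ = 89.66°  ·
  (1,2): δ = 106.18°  ·
  (1,3): δ = 56.20°  ·
  (1,4): δ = 8.54°  ✓
  (2,3): δ = 130.02°  ·
  (2,4): δ = 65.28°  ·
  (3,4): δ = 115.26°  ·
antipodal pairs: 3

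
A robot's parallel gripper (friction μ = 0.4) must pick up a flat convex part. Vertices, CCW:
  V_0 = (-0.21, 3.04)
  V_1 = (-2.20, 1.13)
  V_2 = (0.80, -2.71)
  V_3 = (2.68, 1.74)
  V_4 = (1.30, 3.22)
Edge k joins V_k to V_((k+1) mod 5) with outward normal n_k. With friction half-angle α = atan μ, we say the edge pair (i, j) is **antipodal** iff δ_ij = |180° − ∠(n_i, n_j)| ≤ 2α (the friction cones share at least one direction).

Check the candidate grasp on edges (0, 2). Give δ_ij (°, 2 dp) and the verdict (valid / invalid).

α = atan 0.4 = 21.80°;  2α = 43.60°
edge 0: e_0 = (-1.99, -1.91);  n_0 = (-0.6925, +0.7215)
edge 2: e_2 = (+1.88, +4.45);  n_2 = (+0.9212, -0.3892)
∠(n_0, n_2) = 156.73°
δ = |180° − 156.73°| = 23.27°
23.27° ≤ 2α = 43.60°  →  valid

δ = 23.27°, valid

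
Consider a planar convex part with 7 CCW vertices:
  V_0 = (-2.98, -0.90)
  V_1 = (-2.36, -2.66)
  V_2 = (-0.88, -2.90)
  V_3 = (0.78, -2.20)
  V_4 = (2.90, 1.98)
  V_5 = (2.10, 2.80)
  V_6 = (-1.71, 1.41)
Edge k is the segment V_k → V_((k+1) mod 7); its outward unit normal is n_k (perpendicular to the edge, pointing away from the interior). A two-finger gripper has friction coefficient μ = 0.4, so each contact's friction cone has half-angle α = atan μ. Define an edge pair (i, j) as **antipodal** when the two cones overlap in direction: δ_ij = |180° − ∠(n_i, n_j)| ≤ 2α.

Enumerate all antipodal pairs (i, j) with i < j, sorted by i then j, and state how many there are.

count = 7; pairs: (0,4), (1,4), (1,5), (2,5), (2,6), (3,5), (3,6)

α = atan 0.4 = 21.80°;  2α = 43.60°
n_0 = (-0.9432, -0.3323)
n_1 = (-0.1601, -0.9871)
n_2 = (+0.3886, -0.9214)
n_3 = (+0.8919, -0.4523)
n_4 = (+0.7158, +0.6983)
n_5 = (-0.3427, +0.9394)
n_6 = (-0.8763, +0.4818)
  (0,1): δ = 118.62°  ·
  (0,2): δ = 86.54°  ·
  (0,3): δ = 46.30°  ·
  (0,4): δ = 24.89°  ✓
  (0,5): δ = 90.64°  ·
  (0,6): δ = 131.79°  ·
  (1,2): δ = 147.92°  ·
  (1,3): δ = 107.68°  ·
  (1,4): δ = 36.50°  ✓
  (1,5): δ = 29.25°  ✓
  (1,6): δ = 70.41°  ·
  (2,3): δ = 139.76°  ·
  (2,4): δ = 68.57°  ·
  (2,5): δ = 2.82°  ✓
  (2,6): δ = 38.33°  ✓
  (3,4): δ = 108.81°  ·
  (3,5): δ = 43.06°  ✓
  (3,6): δ = 1.91°  ✓
  (4,5): δ = 114.25°  ·
  (4,6): δ = 73.09°  ·
  (5,6): δ = 138.84°  ·
antipodal pairs: 7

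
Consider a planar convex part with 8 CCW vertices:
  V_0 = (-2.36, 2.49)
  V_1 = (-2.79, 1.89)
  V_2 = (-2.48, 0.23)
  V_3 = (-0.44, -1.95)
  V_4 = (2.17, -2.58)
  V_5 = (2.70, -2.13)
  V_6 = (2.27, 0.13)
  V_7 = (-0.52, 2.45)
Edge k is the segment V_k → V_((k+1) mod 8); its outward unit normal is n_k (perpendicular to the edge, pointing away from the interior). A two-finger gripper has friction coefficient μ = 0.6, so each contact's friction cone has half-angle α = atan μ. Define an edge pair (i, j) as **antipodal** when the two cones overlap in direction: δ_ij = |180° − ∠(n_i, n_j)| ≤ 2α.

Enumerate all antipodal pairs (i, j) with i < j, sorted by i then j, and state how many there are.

α = atan 0.6 = 30.96°;  2α = 61.93°
n_0 = (-0.8128, +0.5825)
n_1 = (-0.9830, -0.1836)
n_2 = (-0.7302, -0.6833)
n_3 = (-0.2346, -0.9721)
n_4 = (+0.6472, -0.7623)
n_5 = (+0.9824, +0.1869)
n_6 = (+0.6394, +0.7689)
n_7 = (+0.0217, +0.9998)
  (0,1): δ = 133.79°  ·
  (0,2): δ = 101.27°  ·
  (0,3): δ = 67.94°  ·
  (0,4): δ = 14.04°  ✓
  (0,5): δ = 46.40°  ✓
  (0,6): δ = 85.88°  ·
  (0,7): δ = 124.38°  ·
  (1,2): δ = 147.48°  ·
  (1,3): δ = 114.15°  ·
  (1,4): δ = 60.24°  ✓
  (1,5): δ = 0.19°  ✓
  (1,6): δ = 39.68°  ✓
  (1,7): δ = 78.18°  ·
  (2,3): δ = 146.67°  ·
  (2,4): δ = 92.77°  ·
  (2,5): δ = 32.33°  ✓
  (2,6): δ = 7.16°  ✓
  (2,7): δ = 45.65°  ✓
  (3,4): δ = 126.10°  ·
  (3,5): δ = 65.66°  ·
  (3,6): δ = 26.17°  ✓
  (3,7): δ = 12.33°  ✓
  (4,5): δ = 119.56°  ·
  (4,6): δ = 80.08°  ·
  (4,7): δ = 41.58°  ✓
  (5,6): δ = 140.52°  ·
  (5,7): δ = 102.02°  ·
  (6,7): δ = 141.50°  ·
antipodal pairs: 11

count = 11; pairs: (0,4), (0,5), (1,4), (1,5), (1,6), (2,5), (2,6), (2,7), (3,6), (3,7), (4,7)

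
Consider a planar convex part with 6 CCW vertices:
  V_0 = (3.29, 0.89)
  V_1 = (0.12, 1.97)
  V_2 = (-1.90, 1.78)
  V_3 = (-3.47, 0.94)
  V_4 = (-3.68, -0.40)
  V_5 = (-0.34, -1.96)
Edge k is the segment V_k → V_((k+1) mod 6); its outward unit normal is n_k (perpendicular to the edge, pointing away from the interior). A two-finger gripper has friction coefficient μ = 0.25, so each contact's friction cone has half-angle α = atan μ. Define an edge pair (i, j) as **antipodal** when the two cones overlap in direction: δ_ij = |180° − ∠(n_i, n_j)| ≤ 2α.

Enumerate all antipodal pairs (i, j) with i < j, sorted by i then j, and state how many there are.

count = 2; pairs: (0,4), (2,5)

α = atan 0.25 = 14.04°;  2α = 28.07°
n_0 = (+0.3225, +0.9466)
n_1 = (-0.0936, +0.9956)
n_2 = (-0.4718, +0.8817)
n_3 = (-0.9879, +0.1548)
n_4 = (-0.4232, -0.9060)
n_5 = (+0.6175, -0.7865)
  (0,1): δ = 155.81°  ·
  (0,2): δ = 133.04°  ·
  (0,3): δ = 80.09°  ·
  (0,4): δ = 6.22°  ✓
  (0,5): δ = 56.95°  ·
  (1,2): δ = 157.23°  ·
  (1,3): δ = 104.28°  ·
  (1,4): δ = 30.41°  ·
  (1,5): δ = 32.76°  ·
  (2,3): δ = 127.05°  ·
  (2,4): δ = 53.18°  ·
  (2,5): δ = 9.99°  ✓
  (3,4): δ = 106.13°  ·
  (3,5): δ = 42.96°  ·
  (4,5): δ = 116.83°  ·
antipodal pairs: 2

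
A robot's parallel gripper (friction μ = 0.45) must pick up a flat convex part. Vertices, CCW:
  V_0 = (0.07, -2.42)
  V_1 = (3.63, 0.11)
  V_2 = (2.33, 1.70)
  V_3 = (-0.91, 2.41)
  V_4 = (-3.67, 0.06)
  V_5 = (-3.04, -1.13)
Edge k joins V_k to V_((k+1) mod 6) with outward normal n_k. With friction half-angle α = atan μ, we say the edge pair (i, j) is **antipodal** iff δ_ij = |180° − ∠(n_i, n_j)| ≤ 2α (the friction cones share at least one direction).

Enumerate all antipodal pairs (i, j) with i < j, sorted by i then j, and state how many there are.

count = 5; pairs: (0,2), (0,3), (1,4), (1,5), (2,5)

α = atan 0.45 = 24.23°;  2α = 48.46°
n_0 = (+0.5793, -0.8151)
n_1 = (+0.7742, +0.6330)
n_2 = (+0.2141, +0.9768)
n_3 = (-0.6483, +0.7614)
n_4 = (-0.8838, -0.4679)
n_5 = (-0.3831, -0.9237)
  (0,1): δ = 86.13°  ·
  (0,2): δ = 47.76°  ✓
  (0,3): δ = 5.01°  ✓
  (0,4): δ = 82.50°  ·
  (0,5): δ = 122.07°  ·
  (1,2): δ = 141.63°  ·
  (1,3): δ = 88.86°  ·
  (1,4): δ = 11.37°  ✓
  (1,5): δ = 28.20°  ✓
  (2,3): δ = 127.23°  ·
  (2,4): δ = 49.74°  ·
  (2,5): δ = 10.17°  ✓
  (3,4): δ = 102.52°  ·
  (3,5): δ = 62.94°  ·
  (4,5): δ = 140.43°  ·
antipodal pairs: 5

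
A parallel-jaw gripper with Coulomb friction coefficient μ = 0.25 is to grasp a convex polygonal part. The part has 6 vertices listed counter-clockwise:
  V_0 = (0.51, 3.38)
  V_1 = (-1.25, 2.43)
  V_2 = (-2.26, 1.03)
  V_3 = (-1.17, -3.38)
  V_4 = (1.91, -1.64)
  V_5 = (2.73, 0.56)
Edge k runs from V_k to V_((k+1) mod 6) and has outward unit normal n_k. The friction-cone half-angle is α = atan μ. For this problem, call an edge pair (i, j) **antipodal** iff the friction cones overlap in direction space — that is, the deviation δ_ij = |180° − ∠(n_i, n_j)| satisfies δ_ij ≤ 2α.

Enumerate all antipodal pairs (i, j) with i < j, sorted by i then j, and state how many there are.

α = atan 0.25 = 14.04°;  2α = 28.07°
n_0 = (-0.4750, +0.8800)
n_1 = (-0.8110, +0.5851)
n_2 = (-0.9708, -0.2399)
n_3 = (+0.4919, -0.8707)
n_4 = (+0.9370, -0.3493)
n_5 = (+0.7857, +0.6186)
  (0,1): δ = 154.17°  ·
  (0,2): δ = 104.48°  ·
  (0,3): δ = 1.10°  ✓
  (0,4): δ = 41.20°  ·
  (0,5): δ = 99.85°  ·
  (1,2): δ = 130.31°  ·
  (1,3): δ = 24.73°  ✓
  (1,4): δ = 15.37°  ✓
  (1,5): δ = 74.02°  ·
  (2,3): δ = 74.42°  ·
  (2,4): δ = 34.33°  ·
  (2,5): δ = 24.33°  ✓
  (3,4): δ = 139.91°  ·
  (3,5): δ = 81.25°  ·
  (4,5): δ = 121.35°  ·
antipodal pairs: 4

count = 4; pairs: (0,3), (1,3), (1,4), (2,5)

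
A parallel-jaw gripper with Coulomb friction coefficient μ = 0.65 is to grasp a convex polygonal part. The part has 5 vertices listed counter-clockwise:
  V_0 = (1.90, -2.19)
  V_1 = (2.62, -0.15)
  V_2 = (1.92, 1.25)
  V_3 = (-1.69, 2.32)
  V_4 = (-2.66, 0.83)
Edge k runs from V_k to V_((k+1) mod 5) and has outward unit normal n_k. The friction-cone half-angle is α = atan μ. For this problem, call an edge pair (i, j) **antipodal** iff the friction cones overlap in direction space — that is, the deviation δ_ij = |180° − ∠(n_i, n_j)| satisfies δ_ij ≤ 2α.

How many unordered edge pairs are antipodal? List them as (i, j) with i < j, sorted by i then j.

count = 4; pairs: (0,3), (1,3), (1,4), (2,4)

α = atan 0.65 = 33.02°;  2α = 66.05°
n_0 = (+0.9430, -0.3328)
n_1 = (+0.8944, +0.4472)
n_2 = (+0.2842, +0.9588)
n_3 = (-0.8381, +0.5456)
n_4 = (-0.5522, -0.8337)
  (0,1): δ = 133.99°  ·
  (0,2): δ = 87.07°  ·
  (0,3): δ = 13.62°  ✓
  (0,4): δ = 75.92°  ·
  (1,2): δ = 133.07°  ·
  (1,3): δ = 59.63°  ✓
  (1,4): δ = 29.92°  ✓
  (2,3): δ = 106.55°  ·
  (2,4): δ = 17.01°  ✓
  (3,4): δ = 90.45°  ·
antipodal pairs: 4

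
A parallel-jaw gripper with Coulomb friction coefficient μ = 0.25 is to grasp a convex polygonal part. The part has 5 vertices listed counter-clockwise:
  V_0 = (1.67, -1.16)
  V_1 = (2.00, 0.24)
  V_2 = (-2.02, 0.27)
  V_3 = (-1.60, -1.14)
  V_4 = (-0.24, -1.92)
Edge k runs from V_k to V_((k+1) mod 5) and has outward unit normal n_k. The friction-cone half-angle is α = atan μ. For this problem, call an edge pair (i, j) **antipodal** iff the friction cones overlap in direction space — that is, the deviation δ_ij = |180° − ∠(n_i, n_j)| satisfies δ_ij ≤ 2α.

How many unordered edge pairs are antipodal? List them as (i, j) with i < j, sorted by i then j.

count = 1; pairs: (1,4)

α = atan 0.25 = 14.04°;  2α = 28.07°
n_0 = (+0.9733, -0.2294)
n_1 = (+0.0075, +1.0000)
n_2 = (-0.9584, -0.2855)
n_3 = (-0.4975, -0.8675)
n_4 = (+0.3697, -0.9291)
  (0,1): δ = 77.16°  ·
  (0,2): δ = 29.85°  ·
  (0,3): δ = 73.43°  ·
  (0,4): δ = 124.96°  ·
  (1,2): δ = 72.99°  ·
  (1,3): δ = 29.41°  ·
  (1,4): δ = 22.13°  ✓
  (2,3): δ = 136.42°  ·
  (2,4): δ = 84.89°  ·
  (3,4): δ = 128.47°  ·
antipodal pairs: 1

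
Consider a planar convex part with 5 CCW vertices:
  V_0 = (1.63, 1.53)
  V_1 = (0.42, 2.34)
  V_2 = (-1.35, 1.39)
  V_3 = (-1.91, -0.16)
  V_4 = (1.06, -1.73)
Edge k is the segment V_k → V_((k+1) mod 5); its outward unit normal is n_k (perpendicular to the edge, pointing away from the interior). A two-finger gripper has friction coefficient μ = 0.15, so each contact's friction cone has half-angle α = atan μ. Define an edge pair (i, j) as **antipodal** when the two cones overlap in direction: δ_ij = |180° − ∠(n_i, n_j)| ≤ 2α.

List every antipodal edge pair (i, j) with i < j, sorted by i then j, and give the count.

α = atan 0.15 = 8.53°;  2α = 17.06°
n_0 = (+0.5563, +0.8310)
n_1 = (-0.4729, +0.8811)
n_2 = (-0.9405, +0.3398)
n_3 = (-0.4673, -0.8841)
n_4 = (+0.9851, -0.1722)
  (0,1): δ = 117.98°  ·
  (0,2): δ = 76.07°  ·
  (0,3): δ = 5.94°  ✓
  (0,4): δ = 113.88°  ·
  (1,2): δ = 138.09°  ·
  (1,3): δ = 56.09°  ·
  (1,4): δ = 51.86°  ·
  (2,3): δ = 98.00°  ·
  (2,4): δ = 9.95°  ✓
  (3,4): δ = 72.06°  ·
antipodal pairs: 2

count = 2; pairs: (0,3), (2,4)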